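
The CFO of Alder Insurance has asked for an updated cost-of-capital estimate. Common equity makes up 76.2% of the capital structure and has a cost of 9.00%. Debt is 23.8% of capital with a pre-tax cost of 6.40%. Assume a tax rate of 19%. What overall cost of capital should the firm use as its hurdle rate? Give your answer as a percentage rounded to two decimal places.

8.09%

After-tax cost of debt = 6.4% × (1 − 19%) = 5.1840%.
WACC = 0.762 × 9.0000% + 0.238 × 5.1840% = 8.0918%.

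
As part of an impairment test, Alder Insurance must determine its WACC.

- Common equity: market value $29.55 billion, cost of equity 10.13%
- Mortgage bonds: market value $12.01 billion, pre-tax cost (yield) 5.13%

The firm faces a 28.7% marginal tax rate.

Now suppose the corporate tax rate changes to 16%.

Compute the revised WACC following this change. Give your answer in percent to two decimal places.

After the change:
Total capital V = 29.55 + 12.01 = 41.56.
Equity: weight = 29.55/41.56 = 0.7110; cost = 10.13%.
Mortgage bonds: weight = 12.01/41.56 = 0.2890; after-tax cost = 5.13% × (1 − 16%) = 4.3092%.
WACC = 0.7110 × 10.1300% + 0.2890 × 4.3092% = 8.4479%.

8.45%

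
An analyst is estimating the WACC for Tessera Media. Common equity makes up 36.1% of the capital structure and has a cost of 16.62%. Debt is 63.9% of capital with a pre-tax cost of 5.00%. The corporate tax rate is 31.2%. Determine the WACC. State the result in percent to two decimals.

8.20%

After-tax cost of debt = 5% × (1 − 31.2%) = 3.4400%.
WACC = 0.361 × 16.6200% + 0.639 × 3.4400% = 8.1980%.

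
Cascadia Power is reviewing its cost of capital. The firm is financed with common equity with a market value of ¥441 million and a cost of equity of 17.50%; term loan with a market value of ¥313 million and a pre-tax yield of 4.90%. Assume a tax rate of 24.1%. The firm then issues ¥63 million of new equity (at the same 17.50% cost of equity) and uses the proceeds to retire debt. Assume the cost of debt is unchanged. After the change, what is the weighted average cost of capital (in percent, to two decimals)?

After the change:
Total capital V = 504 + 250 = 754.
Equity: weight = 504/754 = 0.6684; cost = 17.5%.
Term loan: weight = 250/754 = 0.3316; after-tax cost = 4.9% × (1 − 24.1%) = 3.7191%.
WACC = 0.6684 × 17.5000% + 0.3316 × 3.7191% = 12.9307%.

12.93%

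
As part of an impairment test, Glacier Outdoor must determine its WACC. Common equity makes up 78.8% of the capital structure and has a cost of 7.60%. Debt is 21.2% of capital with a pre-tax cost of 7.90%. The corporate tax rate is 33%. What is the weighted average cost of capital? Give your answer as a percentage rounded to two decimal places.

After-tax cost of debt = 7.9% × (1 − 33%) = 5.2930%.
WACC = 0.788 × 7.6000% + 0.212 × 5.2930% = 7.1109%.

7.11%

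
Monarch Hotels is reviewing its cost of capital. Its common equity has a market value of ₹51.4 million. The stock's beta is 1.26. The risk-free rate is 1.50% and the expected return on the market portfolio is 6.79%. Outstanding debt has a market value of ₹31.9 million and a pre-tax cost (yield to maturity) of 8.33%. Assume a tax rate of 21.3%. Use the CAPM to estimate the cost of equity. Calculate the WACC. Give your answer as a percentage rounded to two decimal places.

7.55%

Market risk premium = 6.79% − 1.5% = 5.29%.
Cost of equity via CAPM: Re = 1.5% + 1.26 × 5.29% = 8.1654%.
Total capital V = 51.4 + 31.9 = 83.3.
Equity: weight = 51.4/83.3 = 0.6170; cost = 8.1654%.
Debt: weight = 31.9/83.3 = 0.3830; after-tax cost = 8.33% × (1 − 21.3%) = 6.5557%.
WACC = 0.6170 × 8.1654% + 0.3830 × 6.5557% = 7.5490%.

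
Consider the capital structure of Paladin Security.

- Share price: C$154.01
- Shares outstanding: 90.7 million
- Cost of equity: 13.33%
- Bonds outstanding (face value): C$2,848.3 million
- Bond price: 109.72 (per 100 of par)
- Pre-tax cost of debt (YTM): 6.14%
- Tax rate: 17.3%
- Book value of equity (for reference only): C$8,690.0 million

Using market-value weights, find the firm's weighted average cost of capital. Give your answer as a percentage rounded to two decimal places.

11.82%

Market value of equity E = 154.01 × 90.7m = 13968.707m. Market value of debt D = 2848.3m × 109.72/100 = 3125.15476m.
Total capital V = 13968.707 + 3125.15476 = 17093.86176.
Equity: weight = 13968.707/17093.86176 = 0.8172; cost = 13.33%.
Bonds outstanding: weight = 3125.15476/17093.86176 = 0.1828; after-tax cost = 6.14% × (1 − 17.3%) = 5.0778%.
WACC = 0.8172 × 13.3300% + 0.1828 × 5.0778% = 11.8213%.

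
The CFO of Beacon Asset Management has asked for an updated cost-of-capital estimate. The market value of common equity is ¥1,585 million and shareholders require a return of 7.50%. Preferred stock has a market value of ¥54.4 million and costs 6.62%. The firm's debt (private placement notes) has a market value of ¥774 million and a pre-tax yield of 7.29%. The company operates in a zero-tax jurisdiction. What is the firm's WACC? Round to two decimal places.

7.41%

Total capital V = 1585 + 54.4 + 774 = 2413.4.
Equity: weight = 1585/2413.4 = 0.6567; cost = 7.5%.
Preferred: weight = 54.4/2413.4 = 0.0225; cost = 6.62%.
Private placement notes: weight = 774/2413.4 = 0.3207; after-tax cost = 7.29% × (1 − 0%) = 7.2900%.
WACC = 0.6567 × 7.5000% + 0.0225 × 6.6200% + 0.3207 × 7.2900% = 7.4128%.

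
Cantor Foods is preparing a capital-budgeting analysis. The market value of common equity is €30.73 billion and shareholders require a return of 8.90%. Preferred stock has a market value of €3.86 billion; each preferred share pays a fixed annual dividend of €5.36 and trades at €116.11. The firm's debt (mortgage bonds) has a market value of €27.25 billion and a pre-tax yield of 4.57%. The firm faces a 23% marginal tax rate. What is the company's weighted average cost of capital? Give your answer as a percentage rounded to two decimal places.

Cost of preferred: Rp = 5.36 / 116.11 = 4.6163%.
Total capital V = 30.73 + 3.86 + 27.25 = 61.84.
Equity: weight = 30.73/61.84 = 0.4969; cost = 8.9%.
Preferred: weight = 3.86/61.84 = 0.0624; cost = 4.6163%.
Mortgage bonds: weight = 27.25/61.84 = 0.4407; after-tax cost = 4.57% × (1 − 23%) = 3.5189%.
WACC = 0.4969 × 8.9000% + 0.0624 × 4.6163% + 0.4407 × 3.5189% = 6.2614%.

6.26%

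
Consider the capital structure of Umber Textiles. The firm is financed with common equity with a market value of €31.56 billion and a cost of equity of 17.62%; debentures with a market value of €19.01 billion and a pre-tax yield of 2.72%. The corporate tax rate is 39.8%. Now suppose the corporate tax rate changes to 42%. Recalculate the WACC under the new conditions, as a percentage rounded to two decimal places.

11.59%

After the change:
Total capital V = 31.56 + 19.01 = 50.57.
Equity: weight = 31.56/50.57 = 0.6241; cost = 17.62%.
Debentures: weight = 19.01/50.57 = 0.3759; after-tax cost = 2.72% × (1 − 42%) = 1.5776%.
WACC = 0.6241 × 17.6200% + 0.3759 × 1.5776% = 11.5894%.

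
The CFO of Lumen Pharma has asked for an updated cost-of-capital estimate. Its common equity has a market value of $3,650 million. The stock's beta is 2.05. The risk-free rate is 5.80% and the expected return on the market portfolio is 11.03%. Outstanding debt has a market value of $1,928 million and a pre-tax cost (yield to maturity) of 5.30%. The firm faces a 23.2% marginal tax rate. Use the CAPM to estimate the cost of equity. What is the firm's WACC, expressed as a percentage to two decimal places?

12.22%

Market risk premium = 11.03% − 5.8% = 5.23%.
Cost of equity via CAPM: Re = 5.8% + 2.05 × 5.23% = 16.5215%.
Total capital V = 3650 + 1928 = 5578.
Equity: weight = 3650/5578 = 0.6544; cost = 16.5215%.
Debt: weight = 1928/5578 = 0.3456; after-tax cost = 5.3% × (1 − 23.2%) = 4.0704%.
WACC = 0.6544 × 16.5215% + 0.3456 × 4.0704% = 12.2179%.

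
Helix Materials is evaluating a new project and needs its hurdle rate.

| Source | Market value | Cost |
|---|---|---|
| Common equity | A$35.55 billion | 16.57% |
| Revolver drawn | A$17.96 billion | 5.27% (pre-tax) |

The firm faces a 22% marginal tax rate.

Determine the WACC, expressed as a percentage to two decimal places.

Total capital V = 35.55 + 17.96 = 53.51.
Equity: weight = 35.55/53.51 = 0.6644; cost = 16.57%.
Revolver drawn: weight = 17.96/53.51 = 0.3356; after-tax cost = 5.27% × (1 − 22%) = 4.1106%.
WACC = 0.6644 × 16.5700% + 0.3356 × 4.1106% = 12.3881%.

12.39%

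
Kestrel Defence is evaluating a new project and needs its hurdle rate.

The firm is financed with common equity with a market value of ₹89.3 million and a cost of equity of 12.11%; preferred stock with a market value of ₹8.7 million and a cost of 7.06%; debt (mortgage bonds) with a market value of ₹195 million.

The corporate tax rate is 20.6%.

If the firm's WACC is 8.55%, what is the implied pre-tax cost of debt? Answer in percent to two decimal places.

8.80%

Total capital V = 89.3 + 8.7 + 195 = 293.
Equity weight = 89.3/293 = 0.3048.
Preferred weight = 8.7/293 = 0.0297.
Mortgage bonds weight = 195/293 = 0.6655.
Equity contribution = 0.3048 × 12.11% = 3.6909%.
Preferred contribution = 0.0297 × 7.06% = 0.2096%.
Remaining for debt = 8.55% − 3.9005% = 4.6495%.
Rd × (1 − 20.6%) × 0.6655 = 4.6495%  ⇒  Rd = 8.7987%.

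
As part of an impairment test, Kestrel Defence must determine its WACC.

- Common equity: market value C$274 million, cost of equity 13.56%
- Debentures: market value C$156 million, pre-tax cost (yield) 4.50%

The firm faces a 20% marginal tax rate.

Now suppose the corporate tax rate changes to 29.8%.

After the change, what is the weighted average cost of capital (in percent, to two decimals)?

9.79%

After the change:
Total capital V = 274 + 156 = 430.
Equity: weight = 274/430 = 0.6372; cost = 13.56%.
Debentures: weight = 156/430 = 0.3628; after-tax cost = 4.5% × (1 − 29.8%) = 3.1590%.
WACC = 0.6372 × 13.5600% + 0.3628 × 3.1590% = 9.7866%.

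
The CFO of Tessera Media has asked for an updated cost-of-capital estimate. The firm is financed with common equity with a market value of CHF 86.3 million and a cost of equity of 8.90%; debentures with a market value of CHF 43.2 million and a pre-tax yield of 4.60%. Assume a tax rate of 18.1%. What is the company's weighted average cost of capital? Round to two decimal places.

Total capital V = 86.3 + 43.2 = 129.5.
Equity: weight = 86.3/129.5 = 0.6664; cost = 8.9%.
Debentures: weight = 43.2/129.5 = 0.3336; after-tax cost = 4.6% × (1 − 18.1%) = 3.7674%.
WACC = 0.6664 × 8.9000% + 0.3336 × 3.7674% = 7.1878%.

7.19%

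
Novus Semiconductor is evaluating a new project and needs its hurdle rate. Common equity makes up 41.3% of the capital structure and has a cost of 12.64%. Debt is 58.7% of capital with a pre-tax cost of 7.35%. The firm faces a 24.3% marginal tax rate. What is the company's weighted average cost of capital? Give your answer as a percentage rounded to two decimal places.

8.49%

After-tax cost of debt = 7.35% × (1 − 24.3%) = 5.5640%.
WACC = 0.413 × 12.6400% + 0.587 × 5.5640% = 8.4864%.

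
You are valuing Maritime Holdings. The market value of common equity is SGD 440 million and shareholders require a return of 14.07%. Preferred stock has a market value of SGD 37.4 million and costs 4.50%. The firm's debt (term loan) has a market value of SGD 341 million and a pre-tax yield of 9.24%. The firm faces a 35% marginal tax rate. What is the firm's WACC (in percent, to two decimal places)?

Total capital V = 440 + 37.4 + 341 = 818.4.
Equity: weight = 440/818.4 = 0.5376; cost = 14.07%.
Preferred: weight = 37.4/818.4 = 0.0457; cost = 4.5%.
Term loan: weight = 341/818.4 = 0.4167; after-tax cost = 9.24% × (1 − 35%) = 6.0060%.
WACC = 0.5376 × 14.0700% + 0.0457 × 4.5000% + 0.4167 × 6.0060% = 10.2727%.

10.27%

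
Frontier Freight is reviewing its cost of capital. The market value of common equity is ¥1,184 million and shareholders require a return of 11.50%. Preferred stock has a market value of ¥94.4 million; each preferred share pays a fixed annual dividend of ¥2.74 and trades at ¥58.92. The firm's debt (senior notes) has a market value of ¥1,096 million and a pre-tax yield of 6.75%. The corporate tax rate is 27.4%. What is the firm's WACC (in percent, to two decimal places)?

Cost of preferred: Rp = 2.74 / 58.92 = 4.6504%.
Total capital V = 1184 + 94.4 + 1096 = 2374.4.
Equity: weight = 1184/2374.4 = 0.4987; cost = 11.5%.
Preferred: weight = 94.4/2374.4 = 0.0398; cost = 4.6504%.
Senior notes: weight = 1096/2374.4 = 0.4616; after-tax cost = 6.75% × (1 − 27.4%) = 4.9005%.
WACC = 0.4987 × 11.5000% + 0.0398 × 4.6504% + 0.4616 × 4.9005% = 8.1814%.

8.18%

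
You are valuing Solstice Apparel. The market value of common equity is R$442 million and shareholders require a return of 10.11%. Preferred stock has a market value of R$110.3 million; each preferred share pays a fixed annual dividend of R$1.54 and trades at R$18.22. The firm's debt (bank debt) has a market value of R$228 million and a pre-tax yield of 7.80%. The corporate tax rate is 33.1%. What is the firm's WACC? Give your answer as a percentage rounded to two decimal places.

8.45%

Cost of preferred: Rp = 1.54 / 18.22 = 8.4523%.
Total capital V = 442 + 110.3 + 228 = 780.3.
Equity: weight = 442/780.3 = 0.5664; cost = 10.11%.
Preferred: weight = 110.3/780.3 = 0.1414; cost = 8.4523%.
Bank debt: weight = 228/780.3 = 0.2922; after-tax cost = 7.8% × (1 − 33.1%) = 5.2182%.
WACC = 0.5664 × 10.1100% + 0.1414 × 8.4523% + 0.2922 × 5.2182% = 8.4463%.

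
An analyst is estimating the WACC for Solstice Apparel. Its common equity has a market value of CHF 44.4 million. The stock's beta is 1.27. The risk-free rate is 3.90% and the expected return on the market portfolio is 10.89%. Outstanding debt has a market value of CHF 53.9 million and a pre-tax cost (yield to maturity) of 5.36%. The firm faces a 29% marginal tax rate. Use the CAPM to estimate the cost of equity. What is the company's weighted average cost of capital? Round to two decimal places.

7.86%

Market risk premium = 10.89% − 3.9% = 6.99%.
Cost of equity via CAPM: Re = 3.9% + 1.27 × 6.99% = 12.7773%.
Total capital V = 44.4 + 53.9 = 98.3.
Equity: weight = 44.4/98.3 = 0.4517; cost = 12.7773%.
Debt: weight = 53.9/98.3 = 0.5483; after-tax cost = 5.36% × (1 − 29%) = 3.8056%.
WACC = 0.4517 × 12.7773% + 0.5483 × 3.8056% = 7.8579%.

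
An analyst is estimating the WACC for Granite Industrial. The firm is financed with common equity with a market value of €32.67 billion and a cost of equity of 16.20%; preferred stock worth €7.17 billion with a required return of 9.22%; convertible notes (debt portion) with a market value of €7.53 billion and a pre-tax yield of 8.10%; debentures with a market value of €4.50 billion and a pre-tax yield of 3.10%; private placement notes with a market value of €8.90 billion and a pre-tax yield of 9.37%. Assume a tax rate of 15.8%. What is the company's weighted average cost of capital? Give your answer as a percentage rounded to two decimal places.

Total capital V = 32.67 + 7.17 + 7.53 + 4.5 + 8.9 = 60.77.
Equity: weight = 32.67/60.77 = 0.5376; cost = 16.2%.
Preferred: weight = 7.17/60.77 = 0.1180; cost = 9.22%.
Convertible notes (debt portion): weight = 7.53/60.77 = 0.1239; after-tax cost = 8.1% × (1 − 15.8%) = 6.8202%.
Debentures: weight = 4.5/60.77 = 0.0740; after-tax cost = 3.1% × (1 − 15.8%) = 2.6102%.
Private placement notes: weight = 8.9/60.77 = 0.1465; after-tax cost = 9.37% × (1 − 15.8%) = 7.8895%.
WACC = 0.5376 × 16.2000% + 0.1180 × 9.2200% + 0.1239 × 6.8202% + 0.0740 × 2.6102% + 0.1465 × 7.8895% = 11.9908%.

11.99%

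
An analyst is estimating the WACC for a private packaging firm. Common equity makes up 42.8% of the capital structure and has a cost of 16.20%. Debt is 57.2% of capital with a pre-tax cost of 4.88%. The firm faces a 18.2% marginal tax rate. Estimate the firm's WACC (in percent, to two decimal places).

After-tax cost of debt = 4.88% × (1 − 18.2%) = 3.9918%.
WACC = 0.428 × 16.2000% + 0.572 × 3.9918% = 9.2169%.

9.22%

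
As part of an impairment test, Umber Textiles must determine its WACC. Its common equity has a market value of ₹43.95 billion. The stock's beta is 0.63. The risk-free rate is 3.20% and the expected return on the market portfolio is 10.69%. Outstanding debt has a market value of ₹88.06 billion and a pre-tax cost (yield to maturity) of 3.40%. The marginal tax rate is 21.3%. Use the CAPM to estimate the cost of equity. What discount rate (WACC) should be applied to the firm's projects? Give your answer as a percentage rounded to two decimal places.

4.42%

Market risk premium = 10.69% − 3.2% = 7.49%.
Cost of equity via CAPM: Re = 3.2% + 0.63 × 7.49% = 7.9187%.
Total capital V = 43.95 + 88.06 = 132.01.
Equity: weight = 43.95/132.01 = 0.3329; cost = 7.9187%.
Debt: weight = 88.06/132.01 = 0.6671; after-tax cost = 3.4% × (1 − 21.3%) = 2.6758%.
WACC = 0.3329 × 7.9187% + 0.6671 × 2.6758% = 4.4213%.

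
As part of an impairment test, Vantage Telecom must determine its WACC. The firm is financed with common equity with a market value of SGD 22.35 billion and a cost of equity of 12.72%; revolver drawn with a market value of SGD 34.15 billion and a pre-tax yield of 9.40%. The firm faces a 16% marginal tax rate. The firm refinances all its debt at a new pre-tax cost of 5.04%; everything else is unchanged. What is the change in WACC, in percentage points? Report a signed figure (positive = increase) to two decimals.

Current WACC:
Total capital V = 22.35 + 34.15 = 56.5.
Equity: weight = 22.35/56.5 = 0.3956; cost = 12.72%.
Revolver drawn: weight = 34.15/56.5 = 0.6044; after-tax cost = 9.4% × (1 − 16%) = 7.8960%.
WACC = 0.3956 × 12.7200% + 0.6044 × 7.8960% = 9.8043%.
After the change:
Total capital V = 22.35 + 34.15 = 56.5.
Equity: weight = 22.35/56.5 = 0.3956; cost = 12.72%.
Revolver drawn: weight = 34.15/56.5 = 0.6044; after-tax cost = 5.04% × (1 − 16%) = 4.2336%.
WACC = 0.3956 × 12.7200% + 0.6044 × 4.2336% = 7.5906%.
Change in WACC = 7.5906% − 9.8043% = -2.2136 pp.

-2.21 pp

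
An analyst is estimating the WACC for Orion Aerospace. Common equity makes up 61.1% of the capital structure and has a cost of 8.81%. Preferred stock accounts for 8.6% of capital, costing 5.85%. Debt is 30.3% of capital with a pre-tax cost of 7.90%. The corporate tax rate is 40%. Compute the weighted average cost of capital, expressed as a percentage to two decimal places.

7.32%

After-tax cost of debt = 7.9% × (1 − 40%) = 4.7400%.
WACC = 0.611 × 8.8100% + 0.086 × 5.8500% + 0.303 × 4.7400% = 7.3222%.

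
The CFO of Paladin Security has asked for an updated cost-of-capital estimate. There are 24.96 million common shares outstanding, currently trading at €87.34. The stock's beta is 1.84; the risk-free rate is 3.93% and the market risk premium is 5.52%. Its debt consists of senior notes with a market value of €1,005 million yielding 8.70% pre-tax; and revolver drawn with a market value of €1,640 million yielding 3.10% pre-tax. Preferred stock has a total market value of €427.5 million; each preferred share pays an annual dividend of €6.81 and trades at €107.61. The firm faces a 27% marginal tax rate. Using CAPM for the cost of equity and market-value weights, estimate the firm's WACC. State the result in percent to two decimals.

Cost of equity via CAPM: Re = 3.93% + 1.84 × 5.52% = 14.0868%.
Cost of preferred: Rp = 6.81 / 107.61 = 6.3284%.
Market value of equity E = 87.34 × 24.96m = 2180.0064m.
Total capital V = 2180.0064 + 427.5 + 1005 + 1640 = 5252.5064.
Equity: weight = 2180.0064/5252.5064 = 0.4150; cost = 14.0868%.
Preferred: weight = 427.5/5252.5064 = 0.0814; cost = 6.3284%.
Senior notes: weight = 1005/5252.5064 = 0.1913; after-tax cost = 8.7% × (1 − 27%) = 6.3510%.
Revolver drawn: weight = 1640/5252.5064 = 0.3122; after-tax cost = 3.1% × (1 − 27%) = 2.2630%.
WACC = 0.4150 × 14.0868% + 0.0814 × 6.3284% + 0.1913 × 6.3510% + 0.3122 × 2.2630% = 8.2834%.

8.28%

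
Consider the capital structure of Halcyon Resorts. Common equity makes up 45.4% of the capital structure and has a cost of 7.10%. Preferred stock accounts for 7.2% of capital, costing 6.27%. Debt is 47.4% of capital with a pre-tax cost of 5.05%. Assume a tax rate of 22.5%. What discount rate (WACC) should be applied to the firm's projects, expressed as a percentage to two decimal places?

5.53%

After-tax cost of debt = 5.05% × (1 − 22.5%) = 3.9137%.
WACC = 0.454 × 7.1000% + 0.072 × 6.2700% + 0.474 × 3.9137% = 5.5300%.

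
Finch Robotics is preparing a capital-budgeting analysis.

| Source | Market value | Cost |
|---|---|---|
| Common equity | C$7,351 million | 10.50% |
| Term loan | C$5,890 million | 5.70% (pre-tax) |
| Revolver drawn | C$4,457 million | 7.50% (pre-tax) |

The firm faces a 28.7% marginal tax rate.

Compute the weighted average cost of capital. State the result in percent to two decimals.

Total capital V = 7351 + 5890 + 4457 = 17698.
Equity: weight = 7351/17698 = 0.4154; cost = 10.5%.
Term loan: weight = 5890/17698 = 0.3328; after-tax cost = 5.7% × (1 − 28.7%) = 4.0641%.
Revolver drawn: weight = 4457/17698 = 0.2518; after-tax cost = 7.5% × (1 − 28.7%) = 5.3475%.
WACC = 0.4154 × 10.5000% + 0.3328 × 4.0641% + 0.2518 × 5.3475% = 7.0605%.

7.06%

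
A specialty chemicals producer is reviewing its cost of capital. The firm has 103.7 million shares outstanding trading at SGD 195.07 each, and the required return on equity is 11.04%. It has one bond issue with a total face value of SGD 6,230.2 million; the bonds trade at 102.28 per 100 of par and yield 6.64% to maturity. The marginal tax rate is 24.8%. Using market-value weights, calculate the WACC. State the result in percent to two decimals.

9.59%

Market value of equity E = 195.07 × 103.7m = 20228.759m. Market value of debt D = 6230.2m × 102.28/100 = 6372.24856m.
Total capital V = 20228.759 + 6372.24856 = 26601.00756.
Equity: weight = 20228.759/26601.00756 = 0.7605; cost = 11.04%.
Bonds outstanding: weight = 6372.24856/26601.00756 = 0.2395; after-tax cost = 6.64% × (1 − 24.8%) = 4.9933%.
WACC = 0.7605 × 11.0400% + 0.2395 × 4.9933% = 9.5915%.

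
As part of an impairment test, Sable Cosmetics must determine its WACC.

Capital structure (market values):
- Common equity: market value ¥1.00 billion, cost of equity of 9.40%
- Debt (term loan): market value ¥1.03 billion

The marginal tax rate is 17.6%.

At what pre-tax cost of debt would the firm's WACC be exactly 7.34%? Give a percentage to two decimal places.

Total capital V = 1 + 1.03 = 2.03.
Equity weight = 1/2.03 = 0.4926.
Term loan weight = 1.03/2.03 = 0.5074.
Equity contribution = 0.4926 × 9.4% = 4.6305%.
Remaining for debt = 7.34% − 4.6305% = 2.7095%.
Rd × (1 − 17.6%) × 0.5074 = 2.7095%  ⇒  Rd = 6.4806%.

6.48%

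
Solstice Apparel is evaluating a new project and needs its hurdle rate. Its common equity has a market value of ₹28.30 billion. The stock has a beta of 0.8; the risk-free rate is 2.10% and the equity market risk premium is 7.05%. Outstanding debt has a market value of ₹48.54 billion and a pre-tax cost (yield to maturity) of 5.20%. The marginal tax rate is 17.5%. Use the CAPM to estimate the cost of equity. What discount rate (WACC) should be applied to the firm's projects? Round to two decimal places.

Cost of equity via CAPM: Re = 2.1% + 0.8 × 7.05% = 7.7400%.
Total capital V = 28.3 + 48.54 = 76.84.
Equity: weight = 28.3/76.84 = 0.3683; cost = 7.74%.
Debt: weight = 48.54/76.84 = 0.6317; after-tax cost = 5.2% × (1 − 17.5%) = 4.2900%.
WACC = 0.3683 × 7.7400% + 0.6317 × 4.2900% = 5.5606%.

5.56%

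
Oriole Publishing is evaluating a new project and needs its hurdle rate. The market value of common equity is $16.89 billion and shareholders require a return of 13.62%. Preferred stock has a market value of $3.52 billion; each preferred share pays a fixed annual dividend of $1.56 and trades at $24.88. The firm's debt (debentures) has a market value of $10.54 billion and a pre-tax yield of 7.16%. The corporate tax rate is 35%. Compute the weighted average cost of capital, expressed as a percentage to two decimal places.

Cost of preferred: Rp = 1.56 / 24.88 = 6.2701%.
Total capital V = 16.89 + 3.52 + 10.54 = 30.95.
Equity: weight = 16.89/30.95 = 0.5457; cost = 13.62%.
Preferred: weight = 3.52/30.95 = 0.1137; cost = 6.2701%.
Debentures: weight = 10.54/30.95 = 0.3405; after-tax cost = 7.16% × (1 − 35%) = 4.6540%.
WACC = 0.5457 × 13.6200% + 0.1137 × 6.2701% + 0.3405 × 4.6540% = 9.7307%.

9.73%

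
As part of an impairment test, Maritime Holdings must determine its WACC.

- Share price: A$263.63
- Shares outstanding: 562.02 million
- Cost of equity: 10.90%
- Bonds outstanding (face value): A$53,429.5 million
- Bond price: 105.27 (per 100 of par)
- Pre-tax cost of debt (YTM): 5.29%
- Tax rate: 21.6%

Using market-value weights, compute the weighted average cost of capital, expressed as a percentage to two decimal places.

9.04%

Market value of equity E = 263.63 × 562.02m = 148165.3326m. Market value of debt D = 53429.5m × 105.27/100 = 56245.23465m.
Total capital V = 148165.3326 + 56245.23465 = 204410.56725.
Equity: weight = 148165.3326/204410.56725 = 0.7248; cost = 10.9%.
Bonds outstanding: weight = 56245.23465/204410.56725 = 0.2752; after-tax cost = 5.29% × (1 − 21.6%) = 4.1474%.
WACC = 0.7248 × 10.9000% + 0.2752 × 4.1474% = 9.0420%.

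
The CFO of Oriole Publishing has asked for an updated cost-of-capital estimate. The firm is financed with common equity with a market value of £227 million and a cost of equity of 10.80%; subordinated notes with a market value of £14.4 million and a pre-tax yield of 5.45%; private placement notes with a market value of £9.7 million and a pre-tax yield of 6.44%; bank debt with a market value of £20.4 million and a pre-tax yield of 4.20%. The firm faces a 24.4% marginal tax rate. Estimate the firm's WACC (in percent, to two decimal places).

9.66%

Total capital V = 227 + 14.4 + 9.7 + 20.4 = 271.5.
Equity: weight = 227/271.5 = 0.8361; cost = 10.8%.
Subordinated notes: weight = 14.4/271.5 = 0.0530; after-tax cost = 5.45% × (1 − 24.4%) = 4.1202%.
Private placement notes: weight = 9.7/271.5 = 0.0357; after-tax cost = 6.44% × (1 − 24.4%) = 4.8686%.
Bank debt: weight = 20.4/271.5 = 0.0751; after-tax cost = 4.2% × (1 − 24.4%) = 3.1752%.
WACC = 0.8361 × 10.8000% + 0.0530 × 4.1202% + 0.0357 × 4.8686% + 0.0751 × 3.1752% = 9.6609%.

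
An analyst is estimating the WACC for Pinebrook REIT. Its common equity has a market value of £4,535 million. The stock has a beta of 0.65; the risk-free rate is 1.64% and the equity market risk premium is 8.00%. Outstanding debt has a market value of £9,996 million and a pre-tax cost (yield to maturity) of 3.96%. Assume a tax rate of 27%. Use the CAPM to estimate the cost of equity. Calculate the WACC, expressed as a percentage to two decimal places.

4.12%

Cost of equity via CAPM: Re = 1.64% + 0.65 × 8.0% = 6.8400%.
Total capital V = 4535 + 9996 = 14531.
Equity: weight = 4535/14531 = 0.3121; cost = 6.84%.
Debt: weight = 9996/14531 = 0.6879; after-tax cost = 3.96% × (1 − 27%) = 2.8908%.
WACC = 0.3121 × 6.8400% + 0.6879 × 2.8908% = 4.1233%.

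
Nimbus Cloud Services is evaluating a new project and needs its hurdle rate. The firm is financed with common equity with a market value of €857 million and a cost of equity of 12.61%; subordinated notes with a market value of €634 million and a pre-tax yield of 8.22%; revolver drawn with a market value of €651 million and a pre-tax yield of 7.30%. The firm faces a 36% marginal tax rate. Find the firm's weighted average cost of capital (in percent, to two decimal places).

8.02%

Total capital V = 857 + 634 + 651 = 2142.
Equity: weight = 857/2142 = 0.4001; cost = 12.61%.
Subordinated notes: weight = 634/2142 = 0.2960; after-tax cost = 8.22% × (1 − 36%) = 5.2608%.
Revolver drawn: weight = 651/2142 = 0.3039; after-tax cost = 7.3% × (1 − 36%) = 4.6720%.
WACC = 0.4001 × 12.6100% + 0.2960 × 5.2608% + 0.3039 × 4.6720% = 8.0222%.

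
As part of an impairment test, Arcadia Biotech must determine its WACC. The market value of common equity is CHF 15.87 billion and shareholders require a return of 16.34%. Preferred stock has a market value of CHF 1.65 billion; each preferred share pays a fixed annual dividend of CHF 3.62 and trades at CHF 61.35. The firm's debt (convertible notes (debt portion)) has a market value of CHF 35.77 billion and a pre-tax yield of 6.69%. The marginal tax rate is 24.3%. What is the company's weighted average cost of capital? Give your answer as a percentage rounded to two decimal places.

8.45%

Cost of preferred: Rp = 3.62 / 61.35 = 5.9006%.
Total capital V = 15.87 + 1.65 + 35.77 = 53.29.
Equity: weight = 15.87/53.29 = 0.2978; cost = 16.34%.
Preferred: weight = 1.65/53.29 = 0.0310; cost = 5.9006%.
Convertible notes (debt portion): weight = 35.77/53.29 = 0.6712; after-tax cost = 6.69% × (1 − 24.3%) = 5.0643%.
WACC = 0.2978 × 16.3400% + 0.0310 × 5.9006% + 0.6712 × 5.0643% = 8.4482%.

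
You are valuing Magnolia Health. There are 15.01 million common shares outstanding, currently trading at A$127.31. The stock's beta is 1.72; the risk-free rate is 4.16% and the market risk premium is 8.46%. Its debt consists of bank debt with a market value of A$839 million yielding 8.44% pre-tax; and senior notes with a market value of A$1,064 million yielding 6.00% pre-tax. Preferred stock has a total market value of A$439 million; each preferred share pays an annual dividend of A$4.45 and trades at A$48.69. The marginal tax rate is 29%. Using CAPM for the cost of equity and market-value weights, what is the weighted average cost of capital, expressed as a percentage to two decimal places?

11.60%

Cost of equity via CAPM: Re = 4.16% + 1.72 × 8.46% = 18.7112%.
Cost of preferred: Rp = 4.45 / 48.69 = 9.1395%.
Market value of equity E = 127.31 × 15.01m = 1910.9231m.
Total capital V = 1910.9231 + 439 + 839 + 1064 = 4252.9231.
Equity: weight = 1910.9231/4252.9231 = 0.4493; cost = 18.7112%.
Preferred: weight = 439/4252.9231 = 0.1032; cost = 9.1395%.
Bank debt: weight = 839/4252.9231 = 0.1973; after-tax cost = 8.44% × (1 − 29%) = 5.9924%.
Senior notes: weight = 1064/4252.9231 = 0.2502; after-tax cost = 6% × (1 − 29%) = 4.2600%.
WACC = 0.4493 × 18.7112% + 0.1032 × 9.1395% + 0.1973 × 5.9924% + 0.2502 × 4.2600% = 11.5987%.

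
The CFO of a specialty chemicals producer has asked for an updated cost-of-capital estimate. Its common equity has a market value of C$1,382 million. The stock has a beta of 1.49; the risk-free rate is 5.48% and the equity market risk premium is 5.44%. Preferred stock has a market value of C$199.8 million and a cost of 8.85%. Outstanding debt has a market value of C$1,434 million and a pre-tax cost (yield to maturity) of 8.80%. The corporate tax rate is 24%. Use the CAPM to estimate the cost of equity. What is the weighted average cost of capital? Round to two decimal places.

Cost of equity via CAPM: Re = 5.48% + 1.49 × 5.44% = 13.5856%.
Total capital V = 1382 + 199.8 + 1434 = 3015.8.
Equity: weight = 1382/3015.8 = 0.4583; cost = 13.5856%.
Preferred: weight = 199.8/3015.8 = 0.0663; cost = 8.85%.
Debt: weight = 1434/3015.8 = 0.4755; after-tax cost = 8.8% × (1 − 24%) = 6.6880%.
WACC = 0.4583 × 13.5856% + 0.0663 × 8.8500% + 0.4755 × 6.6880% = 9.9921%.

9.99%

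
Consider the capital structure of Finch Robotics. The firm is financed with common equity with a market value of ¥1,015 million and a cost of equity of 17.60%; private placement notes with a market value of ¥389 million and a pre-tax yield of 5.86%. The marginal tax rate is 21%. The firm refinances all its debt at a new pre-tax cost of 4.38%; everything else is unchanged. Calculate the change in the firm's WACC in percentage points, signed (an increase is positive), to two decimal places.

Current WACC:
Total capital V = 1015 + 389 = 1404.
Equity: weight = 1015/1404 = 0.7229; cost = 17.6%.
Private placement notes: weight = 389/1404 = 0.2771; after-tax cost = 5.86% × (1 − 21%) = 4.6294%.
WACC = 0.7229 × 17.6000% + 0.2771 × 4.6294% = 14.0063%.
After the change:
Total capital V = 1015 + 389 = 1404.
Equity: weight = 1015/1404 = 0.7229; cost = 17.6%.
Private placement notes: weight = 389/1404 = 0.2771; after-tax cost = 4.38% × (1 − 21%) = 3.4602%.
WACC = 0.7229 × 17.6000% + 0.2771 × 3.4602% = 13.6823%.
Change in WACC = 13.6823% − 14.0063% = -0.3239 pp.

-0.32 pp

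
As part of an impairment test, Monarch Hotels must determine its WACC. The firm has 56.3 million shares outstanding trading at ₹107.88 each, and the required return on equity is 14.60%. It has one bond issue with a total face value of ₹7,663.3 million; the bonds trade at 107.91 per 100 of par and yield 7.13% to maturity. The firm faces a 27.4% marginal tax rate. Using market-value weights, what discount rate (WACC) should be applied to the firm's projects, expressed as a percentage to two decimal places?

9.17%

Market value of equity E = 107.88 × 56.3m = 6073.644m. Market value of debt D = 7663.3m × 107.91/100 = 8269.46703m.
Total capital V = 6073.644 + 8269.46703 = 14343.11103.
Equity: weight = 6073.644/14343.11103 = 0.4235; cost = 14.6%.
Bonds outstanding: weight = 8269.46703/14343.11103 = 0.5765; after-tax cost = 7.13% × (1 − 27.4%) = 5.1764%.
WACC = 0.4235 × 14.6000% + 0.5765 × 5.1764% = 9.1668%.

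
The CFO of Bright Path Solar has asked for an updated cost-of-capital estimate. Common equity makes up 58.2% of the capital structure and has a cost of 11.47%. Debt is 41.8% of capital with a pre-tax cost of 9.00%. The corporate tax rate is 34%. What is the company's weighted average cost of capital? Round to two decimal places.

After-tax cost of debt = 9% × (1 − 34%) = 5.9400%.
WACC = 0.582 × 11.4700% + 0.418 × 5.9400% = 9.1585%.

9.16%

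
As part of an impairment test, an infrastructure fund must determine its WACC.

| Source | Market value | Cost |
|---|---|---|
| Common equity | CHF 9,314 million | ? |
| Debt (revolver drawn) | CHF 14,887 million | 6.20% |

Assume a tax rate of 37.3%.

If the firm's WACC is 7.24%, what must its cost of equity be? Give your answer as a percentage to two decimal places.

12.60%

Total capital V = 9314 + 14887 = 24201.
Equity weight = 9314/24201 = 0.3849.
Revolver drawn weight = 14887/24201 = 0.6151.
Debt contribution = 0.6151 × 6.2% × (1 − 37.3%) = 2.3913%.
Required equity contribution = 7.24% − 2.3913% = 4.8487%.
Re = 4.8487% / 0.3849 = 12.5986%.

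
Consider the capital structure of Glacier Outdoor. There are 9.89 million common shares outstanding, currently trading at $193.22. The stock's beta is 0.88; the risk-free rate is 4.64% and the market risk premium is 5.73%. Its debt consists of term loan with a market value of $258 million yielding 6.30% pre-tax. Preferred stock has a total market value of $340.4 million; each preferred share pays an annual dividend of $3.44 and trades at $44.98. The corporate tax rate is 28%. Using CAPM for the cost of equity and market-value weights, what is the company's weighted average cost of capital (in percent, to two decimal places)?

Cost of equity via CAPM: Re = 4.64% + 0.88 × 5.73% = 9.6824%.
Cost of preferred: Rp = 3.44 / 44.98 = 7.6478%.
Market value of equity E = 193.22 × 9.89m = 1910.9458m.
Total capital V = 1910.9458 + 340.4 + 258 = 2509.3458.
Equity: weight = 1910.9458/2509.3458 = 0.7615; cost = 9.6824%.
Preferred: weight = 340.4/2509.3458 = 0.1357; cost = 7.6478%.
Term loan: weight = 258/2509.3458 = 0.1028; after-tax cost = 6.3% × (1 − 28%) = 4.5360%.
WACC = 0.7615 × 9.6824% + 0.1357 × 7.6478% + 0.1028 × 4.5360% = 8.8773%.

8.88%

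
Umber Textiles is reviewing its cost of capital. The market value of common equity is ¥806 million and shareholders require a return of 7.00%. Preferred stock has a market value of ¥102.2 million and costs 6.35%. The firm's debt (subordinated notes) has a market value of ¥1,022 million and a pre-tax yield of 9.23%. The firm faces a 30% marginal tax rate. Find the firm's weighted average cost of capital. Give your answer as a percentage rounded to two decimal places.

Total capital V = 806 + 102.2 + 1022 = 1930.2.
Equity: weight = 806/1930.2 = 0.4176; cost = 7%.
Preferred: weight = 102.2/1930.2 = 0.0529; cost = 6.35%.
Subordinated notes: weight = 1022/1930.2 = 0.5295; after-tax cost = 9.23% × (1 − 30%) = 6.4610%.
WACC = 0.4176 × 7.0000% + 0.0529 × 6.3500% + 0.5295 × 6.4610% = 6.6802%.

6.68%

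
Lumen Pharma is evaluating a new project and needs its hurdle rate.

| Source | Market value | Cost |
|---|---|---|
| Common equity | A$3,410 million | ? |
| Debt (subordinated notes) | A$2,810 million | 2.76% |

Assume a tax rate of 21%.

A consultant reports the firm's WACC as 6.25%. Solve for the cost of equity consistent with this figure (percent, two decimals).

9.60%

Total capital V = 3410 + 2810 = 6220.
Equity weight = 3410/6220 = 0.5482.
Subordinated notes weight = 2810/6220 = 0.4518.
Debt contribution = 0.4518 × 2.76% × (1 − 21%) = 0.9850%.
Required equity contribution = 6.25% − 0.9850% = 5.2650%.
Re = 5.2650% / 0.5482 = 9.6035%.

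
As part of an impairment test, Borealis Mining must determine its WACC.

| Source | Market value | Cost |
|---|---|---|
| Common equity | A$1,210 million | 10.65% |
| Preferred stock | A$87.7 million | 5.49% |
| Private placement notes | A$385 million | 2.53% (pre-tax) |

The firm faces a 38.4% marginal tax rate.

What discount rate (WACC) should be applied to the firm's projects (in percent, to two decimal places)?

8.30%

Total capital V = 1210 + 87.7 + 385 = 1682.7.
Equity: weight = 1210/1682.7 = 0.7191; cost = 10.65%.
Preferred: weight = 87.7/1682.7 = 0.0521; cost = 5.49%.
Private placement notes: weight = 385/1682.7 = 0.2288; after-tax cost = 2.53% × (1 − 38.4%) = 1.5585%.
WACC = 0.7191 × 10.6500% + 0.0521 × 5.4900% + 0.2288 × 1.5585% = 8.3009%.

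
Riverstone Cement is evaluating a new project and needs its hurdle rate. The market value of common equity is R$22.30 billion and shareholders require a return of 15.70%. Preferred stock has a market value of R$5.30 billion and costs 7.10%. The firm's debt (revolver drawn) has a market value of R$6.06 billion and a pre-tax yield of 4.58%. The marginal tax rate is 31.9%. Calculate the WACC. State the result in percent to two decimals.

Total capital V = 22.3 + 5.3 + 6.06 = 33.66.
Equity: weight = 22.3/33.66 = 0.6625; cost = 15.7%.
Preferred: weight = 5.3/33.66 = 0.1575; cost = 7.1%.
Revolver drawn: weight = 6.06/33.66 = 0.1800; after-tax cost = 4.58% × (1 − 31.9%) = 3.1190%.
WACC = 0.6625 × 15.7000% + 0.1575 × 7.1000% + 0.1800 × 3.1190% = 12.0808%.

12.08%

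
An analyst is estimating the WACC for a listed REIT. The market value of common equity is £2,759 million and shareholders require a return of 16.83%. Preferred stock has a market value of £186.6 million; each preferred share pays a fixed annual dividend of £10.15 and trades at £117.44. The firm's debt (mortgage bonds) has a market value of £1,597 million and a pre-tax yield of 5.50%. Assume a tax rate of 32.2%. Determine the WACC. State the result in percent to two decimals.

Cost of preferred: Rp = 10.15 / 117.44 = 8.6427%.
Total capital V = 2759 + 186.6 + 1597 = 4542.6.
Equity: weight = 2759/4542.6 = 0.6074; cost = 16.83%.
Preferred: weight = 186.6/4542.6 = 0.0411; cost = 8.6427%.
Mortgage bonds: weight = 1597/4542.6 = 0.3516; after-tax cost = 5.5% × (1 − 32.2%) = 3.7290%.
WACC = 0.6074 × 16.8300% + 0.0411 × 8.6427% + 0.3516 × 3.7290% = 11.8879%.

11.89%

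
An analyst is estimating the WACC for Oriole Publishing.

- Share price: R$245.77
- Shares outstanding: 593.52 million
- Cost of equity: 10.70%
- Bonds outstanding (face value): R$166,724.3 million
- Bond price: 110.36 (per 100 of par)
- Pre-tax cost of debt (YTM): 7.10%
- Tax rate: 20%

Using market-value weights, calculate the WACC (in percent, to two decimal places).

Market value of equity E = 245.77 × 593.52m = 145869.4104m. Market value of debt D = 166724.3m × 110.36/100 = 183996.93748m.
Total capital V = 145869.4104 + 183996.93748 = 329866.34788.
Equity: weight = 145869.4104/329866.34788 = 0.4422; cost = 10.7%.
Bonds outstanding: weight = 183996.93748/329866.34788 = 0.5578; after-tax cost = 7.1% × (1 − 20%) = 5.6800%.
WACC = 0.4422 × 10.7000% + 0.5578 × 5.6800% = 7.8999%.

7.90%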